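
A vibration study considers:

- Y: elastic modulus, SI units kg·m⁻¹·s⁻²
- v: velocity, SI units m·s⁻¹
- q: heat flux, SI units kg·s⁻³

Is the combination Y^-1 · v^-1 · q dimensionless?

Sum the exponent of each base dimension across the product:
  M: −[Y]_M − [v]_M + [q]_M = −(1) − (0) + (1) = 0
  L: −[Y]_L − [v]_L + [q]_L = −(-1) − (1) + (0) = 0
  T: −[Y]_T − [v]_T + [q]_T = −(-2) − (-1) + (-3) = 0
All base exponents vanish — dimensionless.

yes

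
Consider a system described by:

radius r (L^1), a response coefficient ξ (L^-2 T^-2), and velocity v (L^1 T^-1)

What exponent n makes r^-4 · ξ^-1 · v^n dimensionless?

Balance the L exponent: (1)·n from v, plus −4·(1) − (-2) = -2 from the rest, must sum to zero.
n − 2 = 0, so n = 2.

2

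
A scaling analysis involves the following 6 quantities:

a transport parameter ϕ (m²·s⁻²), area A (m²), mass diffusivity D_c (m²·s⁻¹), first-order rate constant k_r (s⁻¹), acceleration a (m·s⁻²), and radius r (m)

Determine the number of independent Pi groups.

There are 6 variables and 2 base dimensions (L, T).
The dimension matrix has rank 2.
Independent dimensionless groups: 6 − 2 = 4.

4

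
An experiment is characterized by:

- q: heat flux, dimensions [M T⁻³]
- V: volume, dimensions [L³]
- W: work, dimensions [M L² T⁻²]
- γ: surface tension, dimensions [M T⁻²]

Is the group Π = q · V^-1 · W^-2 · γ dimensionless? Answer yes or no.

no

Sum the exponent of each base dimension across the product:
  M: [q]_M − [V]_M − 2·[W]_M + [γ]_M = (1) − (0) − 2·(1) + (1) = 0
  L: [q]_L − [V]_L − 2·[W]_L + [γ]_L = (0) − (3) − 2·(2) + (0) = -7
  T: [q]_T − [V]_T − 2·[W]_T + [γ]_T = (-3) − (0) − 2·(-2) + (-2) = -1
Net dimensions [L⁻⁷ T⁻¹] ≠ [1] — not dimensionless.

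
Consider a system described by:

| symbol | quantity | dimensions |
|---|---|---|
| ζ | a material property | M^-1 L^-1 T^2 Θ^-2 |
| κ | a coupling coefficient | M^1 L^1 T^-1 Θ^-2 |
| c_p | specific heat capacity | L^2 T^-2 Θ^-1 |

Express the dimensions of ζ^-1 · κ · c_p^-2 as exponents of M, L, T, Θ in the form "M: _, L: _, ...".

M: 2, L: -2, T: 1, Θ: 2

Collect each base-dimension exponent across the product:
  M: −(-1) + (1) − 2·(0) = 2
  L: −(-1) + (1) − 2·(2) = -2
  T: −(2) + (-1) − 2·(-2) = 1
  Θ: −(-2) + (-2) − 2·(-1) = 2
So the dimensions are [M² L⁻² T Θ²].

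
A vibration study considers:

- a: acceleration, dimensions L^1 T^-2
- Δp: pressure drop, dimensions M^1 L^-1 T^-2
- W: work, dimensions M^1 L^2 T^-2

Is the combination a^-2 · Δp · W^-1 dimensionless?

Sum the exponent of each base dimension across the product:
  M: −2·[a]_M + [Δp]_M − [W]_M = −2·(0) + (1) − (1) = 0
  L: −2·[a]_L + [Δp]_L − [W]_L = −2·(1) + (-1) − (2) = -5
  T: −2·[a]_T + [Δp]_T − [W]_T = −2·(-2) + (-2) − (-2) = 4
Net dimensions [L⁻⁵ T⁴] ≠ [1] — not dimensionless.

no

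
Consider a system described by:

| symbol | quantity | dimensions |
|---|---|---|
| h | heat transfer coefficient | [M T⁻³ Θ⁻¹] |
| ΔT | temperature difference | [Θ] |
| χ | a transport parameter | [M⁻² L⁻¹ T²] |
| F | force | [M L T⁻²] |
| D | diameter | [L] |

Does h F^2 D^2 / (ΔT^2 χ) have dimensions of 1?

Sum the exponent of each base dimension across the product:
  M: [h]_M − 2·[ΔT]_M − [χ]_M + 2·[F]_M + 2·[D]_M = (1) − 2·(0) − (-2) + 2·(1) + 2·(0) = 5
  L: [h]_L − 2·[ΔT]_L − [χ]_L + 2·[F]_L + 2·[D]_L = (0) − 2·(0) − (-1) + 2·(1) + 2·(1) = 5
  T: [h]_T − 2·[ΔT]_T − [χ]_T + 2·[F]_T + 2·[D]_T = (-3) − 2·(0) − (2) + 2·(-2) + 2·(0) = -9
  Θ: [h]_Θ − 2·[ΔT]_Θ − [χ]_Θ + 2·[F]_Θ + 2·[D]_Θ = (-1) − 2·(1) − (0) + 2·(0) + 2·(0) = -3
Net dimensions [M⁵ L⁵ T⁻⁹ Θ⁻³] ≠ [1] — not dimensionless.

no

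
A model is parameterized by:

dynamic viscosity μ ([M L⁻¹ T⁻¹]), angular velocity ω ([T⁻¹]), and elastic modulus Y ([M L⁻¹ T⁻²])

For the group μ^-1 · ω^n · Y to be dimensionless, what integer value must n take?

Balance the T exponent: (-1)·n from ω, plus −(-1) + (-2) = -1 from the rest, must sum to zero.
−n − 1 = 0, so n = -1.

-1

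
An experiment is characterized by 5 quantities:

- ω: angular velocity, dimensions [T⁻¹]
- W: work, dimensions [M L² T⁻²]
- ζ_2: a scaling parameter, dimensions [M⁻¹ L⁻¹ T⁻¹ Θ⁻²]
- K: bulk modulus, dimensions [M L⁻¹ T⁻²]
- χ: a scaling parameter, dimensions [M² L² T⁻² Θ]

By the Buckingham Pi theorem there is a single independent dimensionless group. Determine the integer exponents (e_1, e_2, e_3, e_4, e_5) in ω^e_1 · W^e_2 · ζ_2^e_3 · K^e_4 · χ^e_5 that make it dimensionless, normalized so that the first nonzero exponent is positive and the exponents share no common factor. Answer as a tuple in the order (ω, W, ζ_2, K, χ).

(1, -2, 1, -1, 2)

M: e_1·(0) + e_2·(1) + e_3·(-1) + e_4·(1) + e_5·(2) = 0
L: e_1·(0) + e_2·(2) + e_3·(-1) + e_4·(-1) + e_5·(2) = 0
T: e_1·(-1) + e_2·(-2) + e_3·(-1) + e_4·(-2) + e_5·(-2) = 0
Θ: e_1·(0) + e_2·(0) + e_3·(-2) + e_4·(0) + e_5·(1) = 0
Solving this homogeneous linear system for the smallest-integer solution (first nonzero entry positive) gives (1, -2, 1, -1, 2).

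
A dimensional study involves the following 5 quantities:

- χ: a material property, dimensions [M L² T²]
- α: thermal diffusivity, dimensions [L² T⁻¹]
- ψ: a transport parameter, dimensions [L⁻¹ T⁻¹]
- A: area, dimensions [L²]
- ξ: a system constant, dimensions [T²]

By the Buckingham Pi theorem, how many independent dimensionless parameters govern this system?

There are 5 variables and 3 base dimensions (M, L, T).
The dimension matrix has rank 3.
Independent dimensionless groups: 5 − 3 = 2.

2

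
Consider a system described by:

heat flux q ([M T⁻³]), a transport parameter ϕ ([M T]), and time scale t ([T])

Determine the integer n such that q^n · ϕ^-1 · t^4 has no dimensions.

1

Balance the M exponent: (1)·n from q, plus −(1) + 4·(0) = -1 from the rest, must sum to zero.
n − 1 = 0, so n = 1.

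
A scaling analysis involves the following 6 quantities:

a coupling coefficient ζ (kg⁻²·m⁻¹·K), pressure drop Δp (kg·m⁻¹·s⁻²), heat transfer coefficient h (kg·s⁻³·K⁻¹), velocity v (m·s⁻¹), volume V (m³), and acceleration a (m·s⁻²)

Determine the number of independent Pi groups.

2

There are 6 variables and 4 base dimensions (M, L, T, Θ).
The dimension matrix has rank 4.
Independent dimensionless groups: 6 − 4 = 2.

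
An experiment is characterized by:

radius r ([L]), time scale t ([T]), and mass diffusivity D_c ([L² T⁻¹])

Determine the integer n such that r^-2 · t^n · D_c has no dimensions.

1

Balance the T exponent: (1)·n from t, plus −2·(0) + (-1) = -1 from the rest, must sum to zero.
n − 1 = 0, so n = 1.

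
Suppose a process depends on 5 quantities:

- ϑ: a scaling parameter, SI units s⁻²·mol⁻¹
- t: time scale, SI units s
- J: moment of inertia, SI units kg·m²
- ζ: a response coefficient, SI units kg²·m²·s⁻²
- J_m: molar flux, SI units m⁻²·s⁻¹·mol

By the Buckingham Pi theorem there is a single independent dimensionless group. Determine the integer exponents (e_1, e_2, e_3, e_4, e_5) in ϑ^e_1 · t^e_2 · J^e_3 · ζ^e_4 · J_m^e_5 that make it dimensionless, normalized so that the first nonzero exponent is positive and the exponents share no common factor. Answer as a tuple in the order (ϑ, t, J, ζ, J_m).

(1, 1, 2, -1, 1)

M: e_1·(0) + e_2·(0) + e_3·(1) + e_4·(2) + e_5·(0) = 0
L: e_1·(0) + e_2·(0) + e_3·(2) + e_4·(2) + e_5·(-2) = 0
T: e_1·(-2) + e_2·(1) + e_3·(0) + e_4·(-2) + e_5·(-1) = 0
N: e_1·(-1) + e_2·(0) + e_3·(0) + e_4·(0) + e_5·(1) = 0
Solving this homogeneous linear system for the smallest-integer solution (first nonzero entry positive) gives (1, 1, 2, -1, 1).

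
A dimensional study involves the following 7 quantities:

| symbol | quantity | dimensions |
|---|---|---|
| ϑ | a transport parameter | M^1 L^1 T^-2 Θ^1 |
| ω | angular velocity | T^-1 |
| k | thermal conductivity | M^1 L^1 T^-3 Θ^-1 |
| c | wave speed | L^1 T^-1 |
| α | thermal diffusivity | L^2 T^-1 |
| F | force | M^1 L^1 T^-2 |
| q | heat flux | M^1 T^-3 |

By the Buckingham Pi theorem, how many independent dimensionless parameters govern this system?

There are 7 variables and 4 base dimensions (M, L, T, Θ).
The dimension matrix has rank 4.
Independent dimensionless groups: 7 − 4 = 3.

3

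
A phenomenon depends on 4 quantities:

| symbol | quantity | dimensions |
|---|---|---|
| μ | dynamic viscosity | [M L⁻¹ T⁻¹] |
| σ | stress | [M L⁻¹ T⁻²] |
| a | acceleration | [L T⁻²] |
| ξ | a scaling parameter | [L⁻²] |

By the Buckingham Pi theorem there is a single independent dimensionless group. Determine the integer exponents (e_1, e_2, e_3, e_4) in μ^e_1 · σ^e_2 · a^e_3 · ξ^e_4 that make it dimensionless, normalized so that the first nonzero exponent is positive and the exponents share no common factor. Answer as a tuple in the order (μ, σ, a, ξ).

M: e_1·(1) + e_2·(1) + e_3·(0) + e_4·(0) = 0
L: e_1·(-1) + e_2·(-1) + e_3·(1) + e_4·(-2) = 0
T: e_1·(-1) + e_2·(-2) + e_3·(-2) + e_4·(0) = 0
Solving this homogeneous linear system for the smallest-integer solution (first nonzero entry positive) gives (4, -4, 2, 1).

(4, -4, 2, 1)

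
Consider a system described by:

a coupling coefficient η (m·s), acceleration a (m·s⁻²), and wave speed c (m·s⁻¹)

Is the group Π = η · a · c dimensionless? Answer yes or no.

Sum the exponent of each base dimension across the product:
  L: [η]_L + [a]_L + [c]_L = (1) + (1) + (1) = 3
  T: [η]_T + [a]_T + [c]_T = (1) + (-2) + (-1) = -2
Net dimensions [L³ T⁻²] ≠ [1] — not dimensionless.

no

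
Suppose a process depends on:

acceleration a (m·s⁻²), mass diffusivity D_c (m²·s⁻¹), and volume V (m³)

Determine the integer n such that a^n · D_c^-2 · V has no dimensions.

Balance the L exponent: (1)·n from a, plus −2·(2) + (3) = -1 from the rest, must sum to zero.
n − 1 = 0, so n = 1.

1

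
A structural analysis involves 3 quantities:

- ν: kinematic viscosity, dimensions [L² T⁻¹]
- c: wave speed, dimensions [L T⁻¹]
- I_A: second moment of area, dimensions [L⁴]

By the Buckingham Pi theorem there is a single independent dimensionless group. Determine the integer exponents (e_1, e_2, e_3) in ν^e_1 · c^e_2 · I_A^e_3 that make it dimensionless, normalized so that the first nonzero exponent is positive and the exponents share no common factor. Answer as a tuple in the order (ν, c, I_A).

L: e_1·(2) + e_2·(1) + e_3·(4) = 0
T: e_1·(-1) + e_2·(-1) + e_3·(0) = 0
Solving this homogeneous linear system for the smallest-integer solution (first nonzero entry positive) gives (4, -4, -1).

(4, -4, -1)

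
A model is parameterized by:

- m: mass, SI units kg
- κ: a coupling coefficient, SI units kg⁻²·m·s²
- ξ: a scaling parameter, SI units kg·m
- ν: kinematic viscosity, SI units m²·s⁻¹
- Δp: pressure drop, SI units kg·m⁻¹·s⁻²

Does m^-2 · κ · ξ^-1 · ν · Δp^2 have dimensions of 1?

no

Sum the exponent of each base dimension across the product:
  M: −2·[m]_M + [κ]_M − [ξ]_M + [ν]_M + 2·[Δp]_M = −2·(1) + (-2) − (1) + (0) + 2·(1) = -3
  L: −2·[m]_L + [κ]_L − [ξ]_L + [ν]_L + 2·[Δp]_L = −2·(0) + (1) − (1) + (2) + 2·(-1) = 0
  T: −2·[m]_T + [κ]_T − [ξ]_T + [ν]_T + 2·[Δp]_T = −2·(0) + (2) − (0) + (-1) + 2·(-2) = -3
Net dimensions [M⁻³ T⁻³] ≠ [1] — not dimensionless.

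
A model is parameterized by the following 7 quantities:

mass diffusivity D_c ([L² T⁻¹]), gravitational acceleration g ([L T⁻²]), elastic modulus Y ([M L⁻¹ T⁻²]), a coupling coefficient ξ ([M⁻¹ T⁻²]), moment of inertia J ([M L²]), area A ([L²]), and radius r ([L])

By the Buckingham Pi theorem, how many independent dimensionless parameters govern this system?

There are 7 variables and 3 base dimensions (M, L, T).
The dimension matrix has rank 3.
Independent dimensionless groups: 7 − 3 = 4.

4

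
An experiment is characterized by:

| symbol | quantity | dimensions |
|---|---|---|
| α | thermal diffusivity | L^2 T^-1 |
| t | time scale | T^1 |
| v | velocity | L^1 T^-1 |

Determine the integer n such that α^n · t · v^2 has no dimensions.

Balance the L exponent: (2)·n from α, plus (0) + 2·(1) = 2 from the rest, must sum to zero.
2n + 2 = 0, so n = -1.

-1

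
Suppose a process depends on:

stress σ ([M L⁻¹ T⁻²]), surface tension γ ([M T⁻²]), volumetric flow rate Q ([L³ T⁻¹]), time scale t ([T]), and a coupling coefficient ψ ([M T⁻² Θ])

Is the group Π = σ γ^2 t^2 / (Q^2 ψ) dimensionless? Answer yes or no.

no

Sum the exponent of each base dimension across the product:
  M: [σ]_M + 2·[γ]_M − 2·[Q]_M + 2·[t]_M − [ψ]_M = (1) + 2·(1) − 2·(0) + 2·(0) − (1) = 2
  L: [σ]_L + 2·[γ]_L − 2·[Q]_L + 2·[t]_L − [ψ]_L = (-1) + 2·(0) − 2·(3) + 2·(0) − (0) = -7
  T: [σ]_T + 2·[γ]_T − 2·[Q]_T + 2·[t]_T − [ψ]_T = (-2) + 2·(-2) − 2·(-1) + 2·(1) − (-2) = 0
  Θ: [σ]_Θ + 2·[γ]_Θ − 2·[Q]_Θ + 2·[t]_Θ − [ψ]_Θ = (0) + 2·(0) − 2·(0) + 2·(0) − (1) = -1
Net dimensions [M² L⁻⁷ Θ⁻¹] ≠ [1] — not dimensionless.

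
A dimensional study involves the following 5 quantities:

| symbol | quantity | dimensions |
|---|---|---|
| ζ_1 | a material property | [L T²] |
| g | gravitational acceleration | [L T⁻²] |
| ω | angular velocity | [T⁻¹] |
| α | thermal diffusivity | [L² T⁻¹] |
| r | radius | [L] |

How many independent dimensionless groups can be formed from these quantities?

3

There are 5 variables and 2 base dimensions (L, T).
The dimension matrix has rank 2.
Independent dimensionless groups: 5 − 2 = 3.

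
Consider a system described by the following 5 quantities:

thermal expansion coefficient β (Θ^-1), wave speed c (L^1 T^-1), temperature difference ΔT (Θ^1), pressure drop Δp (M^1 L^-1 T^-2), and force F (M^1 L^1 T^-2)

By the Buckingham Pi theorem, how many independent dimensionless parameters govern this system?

1

There are 5 variables and 4 base dimensions (M, L, T, Θ).
The dimension matrix has rank 4.
Independent dimensionless groups: 5 − 4 = 1.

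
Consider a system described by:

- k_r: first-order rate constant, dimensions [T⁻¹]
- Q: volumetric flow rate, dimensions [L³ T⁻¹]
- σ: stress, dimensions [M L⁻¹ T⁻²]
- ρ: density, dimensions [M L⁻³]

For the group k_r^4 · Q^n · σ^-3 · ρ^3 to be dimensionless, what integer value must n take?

Balance the L exponent: (3)·n from Q, plus 4·(0) − 3·(-1) + 3·(-3) = -6 from the rest, must sum to zero.
3n − 6 = 0, so n = 2.

2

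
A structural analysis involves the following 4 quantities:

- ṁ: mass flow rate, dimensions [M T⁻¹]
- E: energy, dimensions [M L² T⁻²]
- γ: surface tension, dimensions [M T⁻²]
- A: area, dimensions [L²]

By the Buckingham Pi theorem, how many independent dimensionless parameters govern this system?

There are 4 variables and 3 base dimensions (M, L, T).
The dimension matrix has rank 3.
Independent dimensionless groups: 4 − 3 = 1.

1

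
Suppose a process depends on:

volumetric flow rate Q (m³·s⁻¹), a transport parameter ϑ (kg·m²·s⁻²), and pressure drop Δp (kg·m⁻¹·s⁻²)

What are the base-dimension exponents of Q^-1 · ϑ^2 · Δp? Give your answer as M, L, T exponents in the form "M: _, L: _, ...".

Collect each base-dimension exponent across the product:
  M: −(0) + 2·(1) + (1) = 3
  L: −(3) + 2·(2) + (-1) = 0
  T: −(-1) + 2·(-2) + (-2) = -5
So the dimensions are [M³ T⁻⁵].

M: 3, L: 0, T: -5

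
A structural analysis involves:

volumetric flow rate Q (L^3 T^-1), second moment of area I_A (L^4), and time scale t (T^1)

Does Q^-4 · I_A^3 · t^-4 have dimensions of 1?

Sum the exponent of each base dimension across the product:
  M: −4·[Q]_M + 3·[I_A]_M − 4·[t]_M = −4·(0) + 3·(0) − 4·(0) = 0
  L: −4·[Q]_L + 3·[I_A]_L − 4·[t]_L = −4·(3) + 3·(4) − 4·(0) = 0
  T: −4·[Q]_T + 3·[I_A]_T − 4·[t]_T = −4·(-1) + 3·(0) − 4·(1) = 0
All base exponents vanish — dimensionless.

yes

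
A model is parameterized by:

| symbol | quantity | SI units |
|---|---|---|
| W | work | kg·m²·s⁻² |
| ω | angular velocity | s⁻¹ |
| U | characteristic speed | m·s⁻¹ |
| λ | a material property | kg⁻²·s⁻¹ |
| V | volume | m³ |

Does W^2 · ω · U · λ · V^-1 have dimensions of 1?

no

Sum the exponent of each base dimension across the product:
  M: 2·[W]_M + [ω]_M + [U]_M + [λ]_M − [V]_M = 2·(1) + (0) + (0) + (-2) − (0) = 0
  L: 2·[W]_L + [ω]_L + [U]_L + [λ]_L − [V]_L = 2·(2) + (0) + (1) + (0) − (3) = 2
  T: 2·[W]_T + [ω]_T + [U]_T + [λ]_T − [V]_T = 2·(-2) + (-1) + (-1) + (-1) − (0) = -7
Net dimensions [L² T⁻⁷] ≠ [1] — not dimensionless.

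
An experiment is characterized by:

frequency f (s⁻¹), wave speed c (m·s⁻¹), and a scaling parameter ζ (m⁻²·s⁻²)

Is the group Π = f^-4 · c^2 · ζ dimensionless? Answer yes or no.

yes

Sum the exponent of each base dimension across the product:
  L: −4·[f]_L + 2·[c]_L + [ζ]_L = −4·(0) + 2·(1) + (-2) = 0
  T: −4·[f]_T + 2·[c]_T + [ζ]_T = −4·(-1) + 2·(-1) + (-2) = 0
All base exponents vanish — dimensionless.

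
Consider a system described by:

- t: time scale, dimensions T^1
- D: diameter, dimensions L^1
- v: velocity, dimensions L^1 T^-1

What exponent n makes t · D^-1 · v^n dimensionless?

1

Balance the L exponent: (1)·n from v, plus (0) − (1) = -1 from the rest, must sum to zero.
n − 1 = 0, so n = 1.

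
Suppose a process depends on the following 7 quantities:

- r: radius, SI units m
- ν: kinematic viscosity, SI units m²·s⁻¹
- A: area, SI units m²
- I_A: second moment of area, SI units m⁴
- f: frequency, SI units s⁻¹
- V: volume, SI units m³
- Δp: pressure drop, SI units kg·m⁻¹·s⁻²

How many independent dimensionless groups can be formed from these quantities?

4

There are 7 variables and 3 base dimensions (M, L, T).
The dimension matrix has rank 3.
Independent dimensionless groups: 7 − 3 = 4.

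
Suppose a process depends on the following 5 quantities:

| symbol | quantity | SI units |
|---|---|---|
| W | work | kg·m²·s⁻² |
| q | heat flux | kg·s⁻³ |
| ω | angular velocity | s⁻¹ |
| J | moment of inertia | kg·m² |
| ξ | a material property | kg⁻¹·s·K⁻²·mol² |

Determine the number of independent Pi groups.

1

There are 5 variables and 5 base dimensions (M, L, T, Θ, N).
The dimension matrix has rank 4 (less than 5: the dimension vectors are linearly dependent).
Independent dimensionless groups: 5 − 4 = 1.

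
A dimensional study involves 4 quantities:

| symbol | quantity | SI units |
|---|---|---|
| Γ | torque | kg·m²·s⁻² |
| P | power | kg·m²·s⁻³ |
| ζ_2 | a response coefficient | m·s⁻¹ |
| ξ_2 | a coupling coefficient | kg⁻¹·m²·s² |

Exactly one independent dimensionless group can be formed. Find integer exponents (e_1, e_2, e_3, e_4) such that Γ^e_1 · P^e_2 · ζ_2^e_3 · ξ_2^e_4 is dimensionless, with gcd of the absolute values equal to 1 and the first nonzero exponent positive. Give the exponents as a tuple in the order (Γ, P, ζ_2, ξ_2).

M: e_1·(1) + e_2·(1) + e_3·(0) + e_4·(-1) = 0
L: e_1·(2) + e_2·(2) + e_3·(1) + e_4·(2) = 0
T: e_1·(-2) + e_2·(-3) + e_3·(-1) + e_4·(2) = 0
Solving this homogeneous linear system for the smallest-integer solution (first nonzero entry positive) gives (3, -4, 4, -1).

(3, -4, 4, -1)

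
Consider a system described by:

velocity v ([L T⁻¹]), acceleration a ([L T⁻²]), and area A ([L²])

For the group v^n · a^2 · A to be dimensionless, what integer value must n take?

-4

Balance the L exponent: (1)·n from v, plus 2·(1) + (2) = 4 from the rest, must sum to zero.
n + 4 = 0, so n = -4.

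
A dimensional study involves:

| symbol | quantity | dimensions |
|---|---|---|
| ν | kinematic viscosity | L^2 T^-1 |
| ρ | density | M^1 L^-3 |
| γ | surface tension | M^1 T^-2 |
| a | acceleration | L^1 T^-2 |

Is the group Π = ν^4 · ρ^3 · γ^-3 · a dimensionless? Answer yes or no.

Sum the exponent of each base dimension across the product:
  M: 4·[ν]_M + 3·[ρ]_M − 3·[γ]_M + [a]_M = 4·(0) + 3·(1) − 3·(1) + (0) = 0
  L: 4·[ν]_L + 3·[ρ]_L − 3·[γ]_L + [a]_L = 4·(2) + 3·(-3) − 3·(0) + (1) = 0
  T: 4·[ν]_T + 3·[ρ]_T − 3·[γ]_T + [a]_T = 4·(-1) + 3·(0) − 3·(-2) + (-2) = 0
  N: 4·[ν]_N + 3·[ρ]_N − 3·[γ]_N + [a]_N = 4·(0) + 3·(0) − 3·(0) + (0) = 0
All base exponents vanish — dimensionless.

yes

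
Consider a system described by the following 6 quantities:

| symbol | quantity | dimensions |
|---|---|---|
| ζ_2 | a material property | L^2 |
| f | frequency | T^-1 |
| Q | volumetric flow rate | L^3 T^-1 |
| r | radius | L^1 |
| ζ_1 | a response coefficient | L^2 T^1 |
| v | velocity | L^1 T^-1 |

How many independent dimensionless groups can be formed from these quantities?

4

There are 6 variables and 2 base dimensions (L, T).
The dimension matrix has rank 2.
Independent dimensionless groups: 6 − 2 = 4.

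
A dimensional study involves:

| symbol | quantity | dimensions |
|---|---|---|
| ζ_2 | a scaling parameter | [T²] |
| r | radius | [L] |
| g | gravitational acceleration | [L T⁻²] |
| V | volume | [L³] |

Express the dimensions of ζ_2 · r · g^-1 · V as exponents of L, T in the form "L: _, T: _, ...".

Collect each base-dimension exponent across the product:
  L: (0) + (1) − (1) + (3) = 3
  T: (2) + (0) − (-2) + (0) = 4
So the dimensions are [L³ T⁴].

L: 3, T: 4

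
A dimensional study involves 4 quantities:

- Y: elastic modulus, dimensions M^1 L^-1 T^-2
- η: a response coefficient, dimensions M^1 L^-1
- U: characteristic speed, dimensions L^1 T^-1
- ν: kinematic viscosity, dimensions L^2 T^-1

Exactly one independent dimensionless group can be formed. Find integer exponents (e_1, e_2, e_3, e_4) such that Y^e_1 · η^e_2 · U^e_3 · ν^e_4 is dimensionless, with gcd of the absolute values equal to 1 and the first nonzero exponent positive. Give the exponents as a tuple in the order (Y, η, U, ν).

M: e_1·(1) + e_2·(1) + e_3·(0) + e_4·(0) = 0
L: e_1·(-1) + e_2·(-1) + e_3·(1) + e_4·(2) = 0
T: e_1·(-2) + e_2·(0) + e_3·(-1) + e_4·(-1) = 0
Solving this homogeneous linear system for the smallest-integer solution (first nonzero entry positive) gives (1, -1, -4, 2).

(1, -1, -4, 2)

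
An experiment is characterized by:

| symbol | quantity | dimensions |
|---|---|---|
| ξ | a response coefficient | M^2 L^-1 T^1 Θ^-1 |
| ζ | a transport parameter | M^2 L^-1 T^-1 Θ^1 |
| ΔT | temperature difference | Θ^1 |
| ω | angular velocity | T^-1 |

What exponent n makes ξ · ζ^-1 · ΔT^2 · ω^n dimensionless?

Balance the T exponent: (-1)·n from ω, plus (1) − (-1) + 2·(0) = 2 from the rest, must sum to zero.
−n + 2 = 0, so n = 2.

2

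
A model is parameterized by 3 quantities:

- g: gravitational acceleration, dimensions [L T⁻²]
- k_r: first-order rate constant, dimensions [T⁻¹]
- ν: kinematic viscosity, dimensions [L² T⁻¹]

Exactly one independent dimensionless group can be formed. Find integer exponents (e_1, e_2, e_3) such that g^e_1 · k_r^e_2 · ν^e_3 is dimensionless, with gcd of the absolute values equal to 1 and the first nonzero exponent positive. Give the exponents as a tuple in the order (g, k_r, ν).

L: e_1·(1) + e_2·(0) + e_3·(2) = 0
T: e_1·(-2) + e_2·(-1) + e_3·(-1) = 0
Solving this homogeneous linear system for the smallest-integer solution (first nonzero entry positive) gives (2, -3, -1).

(2, -3, -1)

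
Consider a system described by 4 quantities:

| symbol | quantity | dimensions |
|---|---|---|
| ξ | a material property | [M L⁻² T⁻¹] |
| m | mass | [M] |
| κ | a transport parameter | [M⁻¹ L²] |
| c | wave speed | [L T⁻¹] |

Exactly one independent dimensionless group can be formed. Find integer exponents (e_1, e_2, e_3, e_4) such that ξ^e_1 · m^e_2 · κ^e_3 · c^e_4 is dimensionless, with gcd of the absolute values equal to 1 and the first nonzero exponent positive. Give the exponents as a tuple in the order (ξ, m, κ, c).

M: e_1·(1) + e_2·(1) + e_3·(-1) + e_4·(0) = 0
L: e_1·(-2) + e_2·(0) + e_3·(2) + e_4·(1) = 0
T: e_1·(-1) + e_2·(0) + e_3·(0) + e_4·(-1) = 0
Solving this homogeneous linear system for the smallest-integer solution (first nonzero entry positive) gives (2, 1, 3, -2).

(2, 1, 3, -2)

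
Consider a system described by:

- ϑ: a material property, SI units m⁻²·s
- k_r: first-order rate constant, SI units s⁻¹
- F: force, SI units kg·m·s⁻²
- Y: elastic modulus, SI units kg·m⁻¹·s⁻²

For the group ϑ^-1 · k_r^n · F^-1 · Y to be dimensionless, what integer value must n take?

Balance the T exponent: (-1)·n from k_r, plus −(1) − (-2) + (-2) = -1 from the rest, must sum to zero.
−n − 1 = 0, so n = -1.

-1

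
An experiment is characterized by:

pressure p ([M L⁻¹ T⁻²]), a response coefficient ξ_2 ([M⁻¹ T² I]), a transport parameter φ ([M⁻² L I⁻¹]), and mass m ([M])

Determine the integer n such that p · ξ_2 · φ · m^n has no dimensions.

Balance the M exponent: (1)·n from m, plus (1) + (-1) + (-2) = -2 from the rest, must sum to zero.
n − 2 = 0, so n = 2.

2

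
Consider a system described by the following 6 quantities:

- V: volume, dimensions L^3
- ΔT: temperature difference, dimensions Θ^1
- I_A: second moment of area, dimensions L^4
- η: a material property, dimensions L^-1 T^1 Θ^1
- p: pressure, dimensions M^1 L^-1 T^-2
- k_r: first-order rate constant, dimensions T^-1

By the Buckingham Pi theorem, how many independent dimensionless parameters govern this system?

There are 6 variables and 4 base dimensions (M, L, T, Θ).
The dimension matrix has rank 4.
Independent dimensionless groups: 6 − 4 = 2.

2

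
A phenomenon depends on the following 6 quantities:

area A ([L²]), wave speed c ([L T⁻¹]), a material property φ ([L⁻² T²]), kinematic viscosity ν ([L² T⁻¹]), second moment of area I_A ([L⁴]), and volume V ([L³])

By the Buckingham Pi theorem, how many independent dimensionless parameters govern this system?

There are 6 variables and 2 base dimensions (L, T).
The dimension matrix has rank 2.
Independent dimensionless groups: 6 − 2 = 4.

4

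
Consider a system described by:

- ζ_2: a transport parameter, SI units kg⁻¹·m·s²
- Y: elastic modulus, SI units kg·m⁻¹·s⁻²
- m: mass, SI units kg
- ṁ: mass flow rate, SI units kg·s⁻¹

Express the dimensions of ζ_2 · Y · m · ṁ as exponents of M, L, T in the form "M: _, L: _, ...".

Collect each base-dimension exponent across the product:
  M: (-1) + (1) + (1) + (1) = 2
  L: (1) + (-1) + (0) + (0) = 0
  T: (2) + (-2) + (0) + (-1) = -1
So the dimensions are [M² T⁻¹].

M: 2, L: 0, T: -1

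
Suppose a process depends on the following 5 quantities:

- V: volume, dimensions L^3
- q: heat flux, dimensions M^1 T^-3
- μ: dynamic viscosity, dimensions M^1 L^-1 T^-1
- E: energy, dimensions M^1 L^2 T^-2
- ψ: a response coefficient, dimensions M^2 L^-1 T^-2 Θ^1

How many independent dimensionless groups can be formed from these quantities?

1

There are 5 variables and 4 base dimensions (M, L, T, Θ).
The dimension matrix has rank 4.
Independent dimensionless groups: 5 − 4 = 1.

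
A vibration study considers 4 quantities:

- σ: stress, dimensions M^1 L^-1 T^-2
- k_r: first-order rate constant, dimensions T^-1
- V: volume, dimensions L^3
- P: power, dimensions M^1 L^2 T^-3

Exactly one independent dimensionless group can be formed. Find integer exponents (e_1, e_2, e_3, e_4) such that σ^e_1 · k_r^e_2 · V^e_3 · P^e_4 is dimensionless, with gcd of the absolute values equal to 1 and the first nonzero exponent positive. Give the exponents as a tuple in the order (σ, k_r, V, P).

M: e_1·(1) + e_2·(0) + e_3·(0) + e_4·(1) = 0
L: e_1·(-1) + e_2·(0) + e_3·(3) + e_4·(2) = 0
T: e_1·(-2) + e_2·(-1) + e_3·(0) + e_4·(-3) = 0
Solving this homogeneous linear system for the smallest-integer solution (first nonzero entry positive) gives (1, 1, 1, -1).

(1, 1, 1, -1)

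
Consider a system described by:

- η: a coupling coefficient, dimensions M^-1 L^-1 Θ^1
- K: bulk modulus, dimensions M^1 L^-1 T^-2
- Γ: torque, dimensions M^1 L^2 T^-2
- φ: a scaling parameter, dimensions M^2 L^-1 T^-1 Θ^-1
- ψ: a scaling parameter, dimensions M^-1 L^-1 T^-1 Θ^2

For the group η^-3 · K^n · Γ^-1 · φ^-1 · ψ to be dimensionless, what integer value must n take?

1

Balance the M exponent: (1)·n from K, plus −3·(-1) − (1) − (2) + (-1) = -1 from the rest, must sum to zero.
n − 1 = 0, so n = 1.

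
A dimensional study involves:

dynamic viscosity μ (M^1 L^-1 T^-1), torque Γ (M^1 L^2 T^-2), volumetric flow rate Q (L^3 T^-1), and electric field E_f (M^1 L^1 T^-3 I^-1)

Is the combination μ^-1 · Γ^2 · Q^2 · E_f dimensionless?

Sum the exponent of each base dimension across the product:
  M: −[μ]_M + 2·[Γ]_M + 2·[Q]_M + [E_f]_M = −(1) + 2·(1) + 2·(0) + (1) = 2
  L: −[μ]_L + 2·[Γ]_L + 2·[Q]_L + [E_f]_L = −(-1) + 2·(2) + 2·(3) + (1) = 12
  T: −[μ]_T + 2·[Γ]_T + 2·[Q]_T + [E_f]_T = −(-1) + 2·(-2) + 2·(-1) + (-3) = -8
  I: −[μ]_I + 2·[Γ]_I + 2·[Q]_I + [E_f]_I = −(0) + 2·(0) + 2·(0) + (-1) = -1
Net dimensions [M² L¹² T⁻⁸ I⁻¹] ≠ [1] — not dimensionless.

no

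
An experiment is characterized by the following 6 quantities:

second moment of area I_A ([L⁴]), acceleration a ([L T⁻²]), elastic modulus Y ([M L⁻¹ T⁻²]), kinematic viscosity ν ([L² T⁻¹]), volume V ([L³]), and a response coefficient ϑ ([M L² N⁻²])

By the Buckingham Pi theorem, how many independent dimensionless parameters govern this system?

There are 6 variables and 4 base dimensions (M, L, T, N).
The dimension matrix has rank 4.
Independent dimensionless groups: 6 − 4 = 2.

2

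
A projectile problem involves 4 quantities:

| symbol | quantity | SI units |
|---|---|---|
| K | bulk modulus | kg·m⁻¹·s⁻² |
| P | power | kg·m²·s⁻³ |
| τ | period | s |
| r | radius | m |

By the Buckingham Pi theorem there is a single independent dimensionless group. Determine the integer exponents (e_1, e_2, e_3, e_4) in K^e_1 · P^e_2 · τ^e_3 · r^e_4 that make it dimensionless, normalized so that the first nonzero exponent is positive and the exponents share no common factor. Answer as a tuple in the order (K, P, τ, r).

M: e_1·(1) + e_2·(1) + e_3·(0) + e_4·(0) = 0
L: e_1·(-1) + e_2·(2) + e_3·(0) + e_4·(1) = 0
T: e_1·(-2) + e_2·(-3) + e_3·(1) + e_4·(0) = 0
Solving this homogeneous linear system for the smallest-integer solution (first nonzero entry positive) gives (1, -1, -1, 3).

(1, -1, -1, 3)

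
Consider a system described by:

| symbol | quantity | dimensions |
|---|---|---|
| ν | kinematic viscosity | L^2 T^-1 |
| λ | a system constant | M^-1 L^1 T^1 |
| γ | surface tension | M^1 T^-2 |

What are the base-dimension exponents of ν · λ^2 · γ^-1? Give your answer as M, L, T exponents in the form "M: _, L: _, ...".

Collect each base-dimension exponent across the product:
  M: (0) + 2·(-1) − (1) = -3
  L: (2) + 2·(1) − (0) = 4
  T: (-1) + 2·(1) − (-2) = 3
So the dimensions are [M⁻³ L⁴ T³].

M: -3, L: 4, T: 3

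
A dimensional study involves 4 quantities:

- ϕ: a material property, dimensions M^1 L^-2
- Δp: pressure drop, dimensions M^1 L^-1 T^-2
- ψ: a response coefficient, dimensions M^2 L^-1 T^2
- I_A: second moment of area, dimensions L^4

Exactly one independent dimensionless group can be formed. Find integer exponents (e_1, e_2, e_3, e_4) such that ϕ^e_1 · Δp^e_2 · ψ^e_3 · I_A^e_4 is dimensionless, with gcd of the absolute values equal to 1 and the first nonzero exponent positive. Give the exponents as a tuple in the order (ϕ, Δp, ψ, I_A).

M: e_1·(1) + e_2·(1) + e_3·(2) + e_4·(0) = 0
L: e_1·(-2) + e_2·(-1) + e_3·(-1) + e_4·(4) = 0
T: e_1·(0) + e_2·(-2) + e_3·(2) + e_4·(0) = 0
Solving this homogeneous linear system for the smallest-integer solution (first nonzero entry positive) gives (3, -1, -1, 1).

(3, -1, -1, 1)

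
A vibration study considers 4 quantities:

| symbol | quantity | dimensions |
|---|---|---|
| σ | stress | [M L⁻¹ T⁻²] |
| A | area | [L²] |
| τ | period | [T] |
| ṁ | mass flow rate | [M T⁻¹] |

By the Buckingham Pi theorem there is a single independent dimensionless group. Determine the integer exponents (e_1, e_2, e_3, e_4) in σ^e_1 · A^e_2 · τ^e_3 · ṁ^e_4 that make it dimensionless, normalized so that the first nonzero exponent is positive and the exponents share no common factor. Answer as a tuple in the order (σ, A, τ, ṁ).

(2, 1, 2, -2)

M: e_1·(1) + e_2·(0) + e_3·(0) + e_4·(1) = 0
L: e_1·(-1) + e_2·(2) + e_3·(0) + e_4·(0) = 0
T: e_1·(-2) + e_2·(0) + e_3·(1) + e_4·(-1) = 0
Solving this homogeneous linear system for the smallest-integer solution (first nonzero entry positive) gives (2, 1, 2, -2).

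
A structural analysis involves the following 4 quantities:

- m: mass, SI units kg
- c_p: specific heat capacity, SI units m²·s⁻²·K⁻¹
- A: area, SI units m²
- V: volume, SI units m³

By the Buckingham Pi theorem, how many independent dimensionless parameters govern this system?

1

There are 4 variables and 4 base dimensions (M, L, T, Θ).
The dimension matrix has rank 3 (less than 4: the dimension vectors are linearly dependent).
Independent dimensionless groups: 4 − 3 = 1.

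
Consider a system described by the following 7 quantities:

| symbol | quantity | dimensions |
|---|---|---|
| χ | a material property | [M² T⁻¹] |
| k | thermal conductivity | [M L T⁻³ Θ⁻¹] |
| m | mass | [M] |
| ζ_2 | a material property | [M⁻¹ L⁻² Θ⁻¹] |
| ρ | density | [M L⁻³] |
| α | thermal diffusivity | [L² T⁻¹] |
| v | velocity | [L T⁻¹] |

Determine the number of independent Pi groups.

3

There are 7 variables and 4 base dimensions (M, L, T, Θ).
The dimension matrix has rank 4.
Independent dimensionless groups: 7 − 4 = 3.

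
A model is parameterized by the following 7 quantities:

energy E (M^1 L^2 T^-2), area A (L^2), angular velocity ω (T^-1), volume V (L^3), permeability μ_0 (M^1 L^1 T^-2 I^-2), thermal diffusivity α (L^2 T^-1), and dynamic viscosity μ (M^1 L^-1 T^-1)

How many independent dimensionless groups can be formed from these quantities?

3

There are 7 variables and 4 base dimensions (M, L, T, I).
The dimension matrix has rank 4.
Independent dimensionless groups: 7 − 4 = 3.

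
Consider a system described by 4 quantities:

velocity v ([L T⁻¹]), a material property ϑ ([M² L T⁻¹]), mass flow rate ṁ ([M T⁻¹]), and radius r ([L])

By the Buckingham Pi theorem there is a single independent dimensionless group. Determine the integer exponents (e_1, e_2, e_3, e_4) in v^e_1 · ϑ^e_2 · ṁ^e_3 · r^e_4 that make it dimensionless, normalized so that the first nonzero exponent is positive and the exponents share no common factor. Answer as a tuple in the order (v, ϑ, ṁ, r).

(1, 1, -2, -2)

M: e_1·(0) + e_2·(2) + e_3·(1) + e_4·(0) = 0
L: e_1·(1) + e_2·(1) + e_3·(0) + e_4·(1) = 0
T: e_1·(-1) + e_2·(-1) + e_3·(-1) + e_4·(0) = 0
Solving this homogeneous linear system for the smallest-integer solution (first nonzero entry positive) gives (1, 1, -2, -2).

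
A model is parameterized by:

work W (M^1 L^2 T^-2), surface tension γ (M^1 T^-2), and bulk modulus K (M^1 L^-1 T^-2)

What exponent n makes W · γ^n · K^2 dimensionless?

Balance the M exponent: (1)·n from γ, plus (1) + 2·(1) = 3 from the rest, must sum to zero.
n + 3 = 0, so n = -3.

-3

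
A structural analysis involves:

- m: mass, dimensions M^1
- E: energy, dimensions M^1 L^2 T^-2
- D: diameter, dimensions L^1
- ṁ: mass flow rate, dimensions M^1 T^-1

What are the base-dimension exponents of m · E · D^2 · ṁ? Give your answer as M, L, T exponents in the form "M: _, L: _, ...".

Collect each base-dimension exponent across the product:
  M: (1) + (1) + 2·(0) + (1) = 3
  L: (0) + (2) + 2·(1) + (0) = 4
  T: (0) + (-2) + 2·(0) + (-1) = -3
So the dimensions are [M³ L⁴ T⁻³].

M: 3, L: 4, T: -3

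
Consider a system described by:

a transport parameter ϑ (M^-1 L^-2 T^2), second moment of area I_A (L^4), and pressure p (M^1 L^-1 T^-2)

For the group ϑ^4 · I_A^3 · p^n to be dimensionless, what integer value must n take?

Balance the M exponent: (1)·n from p, plus 4·(-1) + 3·(0) = -4 from the rest, must sum to zero.
n − 4 = 0, so n = 4.

4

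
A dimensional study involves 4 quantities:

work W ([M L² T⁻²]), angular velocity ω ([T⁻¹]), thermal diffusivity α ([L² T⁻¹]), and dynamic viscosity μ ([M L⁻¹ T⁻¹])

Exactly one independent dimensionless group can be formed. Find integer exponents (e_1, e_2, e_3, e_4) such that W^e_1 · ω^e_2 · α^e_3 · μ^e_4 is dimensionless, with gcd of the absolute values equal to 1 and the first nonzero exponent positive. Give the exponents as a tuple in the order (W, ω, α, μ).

(2, 1, -3, -2)

M: e_1·(1) + e_2·(0) + e_3·(0) + e_4·(1) = 0
L: e_1·(2) + e_2·(0) + e_3·(2) + e_4·(-1) = 0
T: e_1·(-2) + e_2·(-1) + e_3·(-1) + e_4·(-1) = 0
Solving this homogeneous linear system for the smallest-integer solution (first nonzero entry positive) gives (2, 1, -3, -2).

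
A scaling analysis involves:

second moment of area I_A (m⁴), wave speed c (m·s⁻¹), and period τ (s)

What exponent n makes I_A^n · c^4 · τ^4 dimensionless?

Balance the L exponent: (4)·n from I_A, plus 4·(1) + 4·(0) = 4 from the rest, must sum to zero.
4n + 4 = 0, so n = -1.

-1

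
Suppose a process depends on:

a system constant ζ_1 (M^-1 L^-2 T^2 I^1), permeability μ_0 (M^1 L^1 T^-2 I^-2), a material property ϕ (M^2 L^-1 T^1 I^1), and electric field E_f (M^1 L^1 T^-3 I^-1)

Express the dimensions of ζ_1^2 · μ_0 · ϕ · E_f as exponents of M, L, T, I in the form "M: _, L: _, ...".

M: 2, L: -3, T: 0, I: 0

Collect each base-dimension exponent across the product:
  M: 2·(-1) + (1) + (2) + (1) = 2
  L: 2·(-2) + (1) + (-1) + (1) = -3
  T: 2·(2) + (-2) + (1) + (-3) = 0
  I: 2·(1) + (-2) + (1) + (-1) = 0
So the dimensions are [M² L⁻³].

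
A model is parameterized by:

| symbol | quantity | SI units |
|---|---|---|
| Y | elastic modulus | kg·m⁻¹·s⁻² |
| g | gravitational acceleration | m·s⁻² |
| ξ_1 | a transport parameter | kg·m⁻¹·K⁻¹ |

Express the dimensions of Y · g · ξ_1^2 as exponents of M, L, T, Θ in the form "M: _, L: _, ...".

Collect each base-dimension exponent across the product:
  M: (1) + (0) + 2·(1) = 3
  L: (-1) + (1) + 2·(-1) = -2
  T: (-2) + (-2) + 2·(0) = -4
  Θ: (0) + (0) + 2·(-1) = -2
So the dimensions are [M³ L⁻² T⁻⁴ Θ⁻²].

M: 3, L: -2, T: -4, Θ: -2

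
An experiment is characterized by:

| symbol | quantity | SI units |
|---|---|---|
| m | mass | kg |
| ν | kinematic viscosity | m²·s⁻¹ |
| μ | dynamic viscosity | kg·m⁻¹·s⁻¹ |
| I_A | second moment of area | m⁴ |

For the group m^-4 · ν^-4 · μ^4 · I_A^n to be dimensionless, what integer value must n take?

3

Balance the L exponent: (4)·n from I_A, plus −4·(0) − 4·(2) + 4·(-1) = -12 from the rest, must sum to zero.
4n − 12 = 0, so n = 3.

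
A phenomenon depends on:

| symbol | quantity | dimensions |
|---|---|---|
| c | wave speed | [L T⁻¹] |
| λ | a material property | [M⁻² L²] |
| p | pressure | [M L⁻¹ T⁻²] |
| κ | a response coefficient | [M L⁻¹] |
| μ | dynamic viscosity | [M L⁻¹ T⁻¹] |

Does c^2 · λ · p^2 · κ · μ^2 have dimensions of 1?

Sum the exponent of each base dimension across the product:
  M: 2·[c]_M + [λ]_M + 2·[p]_M + [κ]_M + 2·[μ]_M = 2·(0) + (-2) + 2·(1) + (1) + 2·(1) = 3
  L: 2·[c]_L + [λ]_L + 2·[p]_L + [κ]_L + 2·[μ]_L = 2·(1) + (2) + 2·(-1) + (-1) + 2·(-1) = -1
  T: 2·[c]_T + [λ]_T + 2·[p]_T + [κ]_T + 2·[μ]_T = 2·(-1) + (0) + 2·(-2) + (0) + 2·(-1) = -8
Net dimensions [M³ L⁻¹ T⁻⁸] ≠ [1] — not dimensionless.

no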